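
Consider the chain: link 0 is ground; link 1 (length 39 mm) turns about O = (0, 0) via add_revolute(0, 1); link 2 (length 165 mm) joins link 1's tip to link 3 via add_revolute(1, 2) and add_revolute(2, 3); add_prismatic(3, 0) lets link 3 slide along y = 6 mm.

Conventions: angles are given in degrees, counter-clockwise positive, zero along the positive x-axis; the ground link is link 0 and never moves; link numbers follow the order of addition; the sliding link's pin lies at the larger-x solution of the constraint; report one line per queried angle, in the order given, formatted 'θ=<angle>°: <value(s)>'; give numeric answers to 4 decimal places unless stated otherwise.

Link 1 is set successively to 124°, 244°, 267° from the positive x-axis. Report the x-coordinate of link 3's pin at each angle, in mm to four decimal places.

geometry: r = 39 mm, L = 165 mm, e = 6 mm
θ=124°: crank pin P = (r cos θ, r sin θ) = (-21.808523, 32.332465)
θ=124°: h = r sin θ − e = 32.332465 − 6 = 26.332465
θ=124°: x = r cos θ + √(L² − h²) = -21.808523 + 162.885240 = 141.076716
θ=244°: crank pin P = (r cos θ, r sin θ) = (-17.096475, -35.052968)
θ=244°: h = r sin θ − e = -35.052968 − 6 = -41.052968
θ=244°: x = r cos θ + √(L² − h²) = -17.096475 + 159.811307 = 142.714832
θ=267°: crank pin P = (r cos θ, r sin θ) = (-2.041102, -38.946552)
θ=267°: h = r sin θ − e = -38.946552 − 6 = -44.946552
θ=267°: x = r cos θ + √(L² − h²) = -2.041102 + 158.760220 = 156.719118

θ=124°: 141.0767
θ=244°: 142.7148
θ=267°: 156.7191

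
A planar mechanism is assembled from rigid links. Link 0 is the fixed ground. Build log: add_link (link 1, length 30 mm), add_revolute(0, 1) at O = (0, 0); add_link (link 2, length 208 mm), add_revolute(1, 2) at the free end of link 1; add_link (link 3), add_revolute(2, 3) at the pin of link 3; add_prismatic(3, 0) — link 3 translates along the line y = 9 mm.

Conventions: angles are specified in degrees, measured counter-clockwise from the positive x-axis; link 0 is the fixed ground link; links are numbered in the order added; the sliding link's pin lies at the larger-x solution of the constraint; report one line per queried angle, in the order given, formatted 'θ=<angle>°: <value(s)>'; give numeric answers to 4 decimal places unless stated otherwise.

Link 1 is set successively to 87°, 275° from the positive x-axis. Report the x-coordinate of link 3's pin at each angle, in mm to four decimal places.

geometry: r = 30 mm, L = 208 mm, e = 9 mm
θ=87°: crank pin P = (r cos θ, r sin θ) = (1.570079, 29.958886)
θ=87°: h = r sin θ − e = 29.958886 − 9 = 20.958886
θ=87°: x = r cos θ + √(L² − h²) = 1.570079 + 206.941357 = 208.511435
θ=275°: crank pin P = (r cos θ, r sin θ) = (2.614672, -29.885841)
θ=275°: h = r sin θ − e = -29.885841 − 9 = -38.885841
θ=275°: x = r cos θ + √(L² − h²) = 2.614672 + 204.332796 = 206.947468

θ=87°: 208.5114
θ=275°: 206.9475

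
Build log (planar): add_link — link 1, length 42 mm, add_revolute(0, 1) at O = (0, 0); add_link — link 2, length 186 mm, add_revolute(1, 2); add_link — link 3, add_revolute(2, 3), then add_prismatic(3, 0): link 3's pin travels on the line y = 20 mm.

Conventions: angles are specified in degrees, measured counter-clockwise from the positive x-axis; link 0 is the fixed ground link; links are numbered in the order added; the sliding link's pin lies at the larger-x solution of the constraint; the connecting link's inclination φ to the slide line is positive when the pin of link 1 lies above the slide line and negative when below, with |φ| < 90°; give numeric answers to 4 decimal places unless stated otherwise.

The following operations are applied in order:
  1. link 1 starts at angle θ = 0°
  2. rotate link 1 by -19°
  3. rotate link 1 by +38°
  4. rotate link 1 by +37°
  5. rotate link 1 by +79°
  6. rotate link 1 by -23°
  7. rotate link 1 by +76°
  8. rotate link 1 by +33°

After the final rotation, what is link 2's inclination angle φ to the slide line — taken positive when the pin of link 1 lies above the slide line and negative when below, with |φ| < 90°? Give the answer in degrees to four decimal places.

geometry: r = 42 mm, L = 186 mm, e = 20 mm; θ starts at 0°
rotate link 1 by -19°: θ ← 0° -19° = -19°
rotate link 1 by +38°: θ ← -19° +38° = 19°
rotate link 1 by +37°: θ ← 19° +37° = 56°
rotate link 1 by +79°: θ ← 56° +79° = 135°
rotate link 1 by -23°: θ ← 135° -23° = 112°
rotate link 1 by +76°: θ ← 112° +76° = 188°
rotate link 1 by +33°: θ ← 188° +33° = 221°
h = r sin θ − e = -27.554479 − 20 = -47.554479
sin φ = h / L = -47.554479 / 186 = -0.25566924
φ = arcsin(-0.25566924) = -14.813245°

-14.8132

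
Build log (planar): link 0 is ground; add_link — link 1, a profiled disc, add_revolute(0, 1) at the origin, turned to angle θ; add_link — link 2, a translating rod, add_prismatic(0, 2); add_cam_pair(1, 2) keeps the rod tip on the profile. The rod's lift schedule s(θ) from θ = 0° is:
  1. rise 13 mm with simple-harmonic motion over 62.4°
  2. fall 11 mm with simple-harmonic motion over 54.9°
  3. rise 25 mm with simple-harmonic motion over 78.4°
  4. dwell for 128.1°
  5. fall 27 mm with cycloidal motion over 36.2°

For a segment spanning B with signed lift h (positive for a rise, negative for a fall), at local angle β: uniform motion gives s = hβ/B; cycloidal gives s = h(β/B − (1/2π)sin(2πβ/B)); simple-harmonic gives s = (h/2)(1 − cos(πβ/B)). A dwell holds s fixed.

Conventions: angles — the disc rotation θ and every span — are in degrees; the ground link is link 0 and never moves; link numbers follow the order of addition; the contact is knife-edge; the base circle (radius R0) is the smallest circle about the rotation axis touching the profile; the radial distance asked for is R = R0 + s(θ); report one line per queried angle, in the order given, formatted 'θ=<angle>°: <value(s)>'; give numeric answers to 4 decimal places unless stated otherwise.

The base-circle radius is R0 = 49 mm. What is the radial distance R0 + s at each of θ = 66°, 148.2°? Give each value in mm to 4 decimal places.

seg 1 [0°–62.4°] simple-harmonic, h=13: full span → s += 13 → s = 13.0000
seg 2 [62.4°–117.3°] simple-harmonic, h=-11: θ=66° here. β=3.6, B=54.9. -11/2·(1 − cos(π·0.0656)) = -0.1163 → s = 12.8837
seg 2 [62.4°–117.3°] simple-harmonic, h=-11: full span → s += -11 → s = 2.0000
seg 3 [117.3°–195.7°] simple-harmonic, h=25: θ=148.2° here. β=30.9, B=78.4. 25/2·(1 − cos(π·0.3941)) = 8.4188 → s = 10.4188
θ=66°: R = R0 + s = 49 + 12.8837 = 61.8837
θ=148.2°: R = R0 + s = 49 + 10.4188 = 59.4188

θ=66°: 61.8837
θ=148.2°: 59.4188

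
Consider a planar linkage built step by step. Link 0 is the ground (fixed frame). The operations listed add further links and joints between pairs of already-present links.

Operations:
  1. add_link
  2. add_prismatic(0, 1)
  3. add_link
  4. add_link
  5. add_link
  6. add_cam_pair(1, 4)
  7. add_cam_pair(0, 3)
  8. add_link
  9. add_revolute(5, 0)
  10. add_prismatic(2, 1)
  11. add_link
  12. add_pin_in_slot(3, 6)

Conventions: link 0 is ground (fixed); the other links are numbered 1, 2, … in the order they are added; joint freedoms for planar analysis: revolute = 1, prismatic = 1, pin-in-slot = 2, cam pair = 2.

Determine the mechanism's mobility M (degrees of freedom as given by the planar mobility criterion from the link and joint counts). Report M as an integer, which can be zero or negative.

link 0 = ground. State L|J1|J2 = 1|0|0
+link1  2|0|0
P(0,1) f=1→J1  2|1|0
+link2  3|1|0
+link3  4|1|0
+link4  5|1|0
C(1,4) f=2→J2  5|1|1
C(0,3) f=2→J2  5|1|2
+link5  6|1|2
R(5,0) f=1→J1  6|2|2
P(2,1) f=1→J1  6|3|2
+link6  7|3|2
PS(3,6) f=2→J2  7|3|3
M = 3(7−1)−2·3−3 = 18−6−3 = 9

M = 9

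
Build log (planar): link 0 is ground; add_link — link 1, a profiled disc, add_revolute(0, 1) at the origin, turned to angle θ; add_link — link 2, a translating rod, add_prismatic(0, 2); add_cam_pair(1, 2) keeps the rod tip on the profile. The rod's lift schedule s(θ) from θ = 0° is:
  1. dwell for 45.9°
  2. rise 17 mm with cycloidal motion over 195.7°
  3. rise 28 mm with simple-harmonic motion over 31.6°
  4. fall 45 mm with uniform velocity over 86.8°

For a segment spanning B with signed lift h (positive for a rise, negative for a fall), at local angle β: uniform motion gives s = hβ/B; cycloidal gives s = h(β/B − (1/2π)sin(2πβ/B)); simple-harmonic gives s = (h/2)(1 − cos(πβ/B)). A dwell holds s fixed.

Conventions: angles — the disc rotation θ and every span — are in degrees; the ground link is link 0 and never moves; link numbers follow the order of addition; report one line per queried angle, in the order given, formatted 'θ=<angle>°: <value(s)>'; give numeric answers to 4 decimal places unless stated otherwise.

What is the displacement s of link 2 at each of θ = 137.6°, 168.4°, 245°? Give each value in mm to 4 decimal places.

seg 1 [0°–45.9°] dwell: s stays 0.0000
seg 2 [45.9°–241.6°] cycloidal, h=17: θ=137.6° here. β=91.7, B=195.7. 17·(0.4686 − sin(2π·0.4686)/(2π)) = 7.4350 → s = 7.4350
seg 2 [45.9°–241.6°] cycloidal, h=17: θ=168.4° here. β=122.5, B=195.7. 17·(0.6260 − sin(2π·0.6260)/(2π)) = 12.5659 → s = 12.5659
seg 2 [45.9°–241.6°] cycloidal, h=17: full span → s += 17 → s = 17.0000
seg 3 [241.6°–273.2°] simple-harmonic, h=28: θ=245° here. β=3.4, B=31.6. 28/2·(1 − cos(π·0.1076)) = 0.7922 → s = 17.7922

θ=137.6°: 7.4350
θ=168.4°: 12.5659
θ=245°: 17.7922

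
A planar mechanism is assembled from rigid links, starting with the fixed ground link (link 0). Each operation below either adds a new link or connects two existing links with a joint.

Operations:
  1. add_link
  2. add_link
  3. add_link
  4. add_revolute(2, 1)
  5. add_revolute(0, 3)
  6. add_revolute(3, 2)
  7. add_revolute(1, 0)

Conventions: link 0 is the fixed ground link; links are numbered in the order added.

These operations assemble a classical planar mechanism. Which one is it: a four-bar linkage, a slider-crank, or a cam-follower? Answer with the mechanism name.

links: 4 (incl. ground); joints: 4 revolute, 0 prismatic, 0 higher (cam) pair, forming one closed loop
4 links in a single 4R loop → four-bar linkage

four-bar linkage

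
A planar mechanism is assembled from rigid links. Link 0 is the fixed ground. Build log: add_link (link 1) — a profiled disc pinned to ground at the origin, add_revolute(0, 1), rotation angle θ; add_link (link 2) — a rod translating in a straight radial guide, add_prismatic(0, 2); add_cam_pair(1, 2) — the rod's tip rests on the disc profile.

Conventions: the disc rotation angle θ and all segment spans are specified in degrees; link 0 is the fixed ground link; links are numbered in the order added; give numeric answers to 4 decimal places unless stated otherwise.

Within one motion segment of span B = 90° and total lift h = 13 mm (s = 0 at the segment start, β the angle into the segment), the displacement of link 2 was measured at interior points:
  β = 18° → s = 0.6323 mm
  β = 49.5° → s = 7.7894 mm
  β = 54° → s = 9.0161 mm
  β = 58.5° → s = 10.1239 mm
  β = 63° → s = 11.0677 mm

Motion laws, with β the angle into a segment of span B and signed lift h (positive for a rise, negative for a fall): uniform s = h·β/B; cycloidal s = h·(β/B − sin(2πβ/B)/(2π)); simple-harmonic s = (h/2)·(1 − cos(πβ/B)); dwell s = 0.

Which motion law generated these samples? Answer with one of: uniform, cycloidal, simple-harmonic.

candidates at β/B = r: uniform s = h·r (linear in β); cycloidal s = h·(r − sin(2πr)/(2π)); simple-harmonic s = (h/2)(1 − cos(πr))
β=18°: printed 0.6323 | uniform 2.6000, cycloidal 0.6323, simple-harmonic 1.2414
β=49.5°: printed 7.7894 | uniform 7.1500, cycloidal 7.7894, simple-harmonic 7.5168
β=54°: printed 9.0161 | uniform 7.8000, cycloidal 9.0161, simple-harmonic 8.5086
β=58.5°: printed 10.1239 | uniform 8.4500, cycloidal 10.1239, simple-harmonic 9.4509
β=63°: printed 11.0677 | uniform 9.1000, cycloidal 11.0677, simple-harmonic 10.3206
only one law matches every sample → cycloidal

cycloidal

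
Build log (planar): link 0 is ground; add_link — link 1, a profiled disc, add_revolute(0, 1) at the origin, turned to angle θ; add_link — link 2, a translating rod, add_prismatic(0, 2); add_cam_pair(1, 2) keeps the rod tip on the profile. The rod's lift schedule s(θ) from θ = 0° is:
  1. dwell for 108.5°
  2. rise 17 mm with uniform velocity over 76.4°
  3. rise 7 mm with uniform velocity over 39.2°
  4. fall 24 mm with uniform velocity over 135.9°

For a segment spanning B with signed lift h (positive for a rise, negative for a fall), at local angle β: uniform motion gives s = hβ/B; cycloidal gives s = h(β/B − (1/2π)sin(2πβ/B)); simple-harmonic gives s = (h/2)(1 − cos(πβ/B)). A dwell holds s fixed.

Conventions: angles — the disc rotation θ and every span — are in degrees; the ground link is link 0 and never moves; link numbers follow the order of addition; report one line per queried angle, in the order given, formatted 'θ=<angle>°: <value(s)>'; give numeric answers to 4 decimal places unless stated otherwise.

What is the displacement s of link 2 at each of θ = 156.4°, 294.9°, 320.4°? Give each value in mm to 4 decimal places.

seg 1 [0°–108.5°] dwell: s stays 0.0000
seg 2 [108.5°–184.9°] uniform, h=17: θ=156.4° here. β=47.9, B=76.4. 17·47.9/76.4 = 10.6584 → s = 10.6584
seg 2 [108.5°–184.9°] uniform, h=17: full span → s += 17 → s = 17.0000
seg 3 [184.9°–224.1°] uniform, h=7: full span → s += 7 → s = 24.0000
seg 4 [224.1°–360°] uniform, h=-24: θ=294.9° here. β=70.8, B=135.9. -24·70.8/135.9 = -12.5033 → s = 11.4967
seg 4 [224.1°–360°] uniform, h=-24: θ=320.4° here. β=96.3, B=135.9. -24·96.3/135.9 = -17.0066 → s = 6.9934

θ=156.4°: 10.6584
θ=294.9°: 11.4967
θ=320.4°: 6.9934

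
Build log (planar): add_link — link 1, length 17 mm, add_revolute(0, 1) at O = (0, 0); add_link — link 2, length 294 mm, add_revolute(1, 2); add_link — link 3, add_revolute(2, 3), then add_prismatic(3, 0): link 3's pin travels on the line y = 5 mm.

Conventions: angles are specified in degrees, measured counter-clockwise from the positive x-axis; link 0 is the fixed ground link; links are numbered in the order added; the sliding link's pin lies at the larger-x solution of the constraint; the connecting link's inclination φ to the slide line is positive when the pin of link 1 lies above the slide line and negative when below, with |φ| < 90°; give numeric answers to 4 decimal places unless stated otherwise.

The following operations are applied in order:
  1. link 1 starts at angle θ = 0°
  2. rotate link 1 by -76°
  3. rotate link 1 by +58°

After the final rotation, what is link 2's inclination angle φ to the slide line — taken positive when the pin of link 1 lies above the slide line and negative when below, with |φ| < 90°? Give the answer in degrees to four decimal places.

geometry: r = 17 mm, L = 294 mm, e = 5 mm; θ starts at 0°
rotate link 1 by -76°: θ ← 0° -76° = -76°
rotate link 1 by +58°: θ ← -76° +58° = -18°
h = r sin θ − e = -5.253289 − 5 = -10.253289
sin φ = h / L = -10.253289 / 294 = -0.03487513
φ = arcsin(-0.03487513) = -1.998603°

-1.9986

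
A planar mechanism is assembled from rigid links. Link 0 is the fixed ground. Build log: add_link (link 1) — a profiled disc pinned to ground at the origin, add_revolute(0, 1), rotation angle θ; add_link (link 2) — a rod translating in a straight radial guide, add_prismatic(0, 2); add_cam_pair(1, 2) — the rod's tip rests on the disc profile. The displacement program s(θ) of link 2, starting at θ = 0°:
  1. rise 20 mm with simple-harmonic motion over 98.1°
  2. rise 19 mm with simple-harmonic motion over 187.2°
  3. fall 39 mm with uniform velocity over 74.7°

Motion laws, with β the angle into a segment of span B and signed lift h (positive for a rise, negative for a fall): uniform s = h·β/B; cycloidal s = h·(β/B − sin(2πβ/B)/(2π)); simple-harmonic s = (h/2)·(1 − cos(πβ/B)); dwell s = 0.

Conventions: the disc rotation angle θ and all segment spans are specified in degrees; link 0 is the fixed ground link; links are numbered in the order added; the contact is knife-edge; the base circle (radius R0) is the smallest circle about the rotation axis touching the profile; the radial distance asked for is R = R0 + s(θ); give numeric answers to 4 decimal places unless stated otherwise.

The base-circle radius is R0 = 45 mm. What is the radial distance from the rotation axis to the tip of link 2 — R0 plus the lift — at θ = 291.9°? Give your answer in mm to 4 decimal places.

seg 1 [0°–98.1°] simple-harmonic, h=20: full span → s += 20 → s = 20.0000
seg 2 [98.1°–285.3°] simple-harmonic, h=19: full span → s += 19 → s = 39.0000
seg 3 [285.3°–360°] uniform, h=-39: θ=291.9° here. β=6.6, B=74.7. -39·6.6/74.7 = -3.4458 → s = 35.5542
R = R0 + s = 45 + 35.5542 = 80.5542

80.5542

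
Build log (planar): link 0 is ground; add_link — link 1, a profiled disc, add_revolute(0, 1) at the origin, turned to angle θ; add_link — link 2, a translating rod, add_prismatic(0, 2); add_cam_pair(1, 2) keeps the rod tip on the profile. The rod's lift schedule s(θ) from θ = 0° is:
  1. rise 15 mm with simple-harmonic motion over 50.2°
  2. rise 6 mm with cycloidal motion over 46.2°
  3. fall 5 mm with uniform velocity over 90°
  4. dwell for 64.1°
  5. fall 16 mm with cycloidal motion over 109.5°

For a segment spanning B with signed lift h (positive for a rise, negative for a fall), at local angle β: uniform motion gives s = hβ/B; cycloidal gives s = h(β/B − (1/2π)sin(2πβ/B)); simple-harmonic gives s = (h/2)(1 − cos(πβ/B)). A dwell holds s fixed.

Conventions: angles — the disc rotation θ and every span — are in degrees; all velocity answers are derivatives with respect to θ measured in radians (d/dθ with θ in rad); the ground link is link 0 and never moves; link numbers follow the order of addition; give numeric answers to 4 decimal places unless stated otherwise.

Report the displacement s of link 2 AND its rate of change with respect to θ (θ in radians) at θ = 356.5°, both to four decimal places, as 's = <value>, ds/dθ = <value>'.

seg 1 [0°–50.2°] simple-harmonic, h=15: full span → s += 15 → s = 15.0000
seg 2 [50.2°–96.4°] cycloidal, h=6: full span → s += 6 → s = 21.0000
seg 3 [96.4°–186.4°] uniform, h=-5: full span → s += -5 → s = 16.0000
seg 4 [186.4°–250.5°] dwell: s stays 16.0000
seg 5 [250.5°–360°] cycloidal, h=-16: θ=356.5° here. β=106, B=109.5. -16·(0.9680 − sin(2π·0.9680)/(2π)) = -15.9966 → s = 0.0034
velocity in seg [250.5°–360°] (cycloidal), θ in radians: β = 106° = 1.8500 rad, B = 109.5° = 1.9111 rad; ds/dθ = (h/B)(1 − cos(2πβ/B)) = ((-16)/1.9111)(1 − cos(2π·0.9680)) = -0.168270 mm/rad

s = 0.0034, ds/dθ = -0.1683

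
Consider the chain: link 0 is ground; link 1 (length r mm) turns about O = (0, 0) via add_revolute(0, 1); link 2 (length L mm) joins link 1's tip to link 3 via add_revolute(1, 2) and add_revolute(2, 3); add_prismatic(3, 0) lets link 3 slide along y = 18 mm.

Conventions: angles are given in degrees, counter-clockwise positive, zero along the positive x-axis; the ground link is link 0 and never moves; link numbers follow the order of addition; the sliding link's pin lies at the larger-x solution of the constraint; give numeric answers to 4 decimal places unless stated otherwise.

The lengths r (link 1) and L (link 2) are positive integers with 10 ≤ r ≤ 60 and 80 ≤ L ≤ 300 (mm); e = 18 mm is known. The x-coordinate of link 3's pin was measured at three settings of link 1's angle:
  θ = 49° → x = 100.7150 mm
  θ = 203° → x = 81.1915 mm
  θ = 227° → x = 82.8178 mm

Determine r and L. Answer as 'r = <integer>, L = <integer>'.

constraint per measurement: (x − r cos θ)² + (r sin θ − e)² = L²
subtracting the θ₁ and θ₂ equations cancels the r² and L² terms:
r = (x₁² − x₂²) / (2[(x₁cos θ₁ + e sin θ₁) − (x₂cos θ₂ + e sin θ₂)]) = 11.0000 → r = 11
L² = (x₁ − r cos θ₁)² + (r sin θ₁ − e)² = 8835.9966 → L = 94.0000 → L = 94
check at θ₃=227°: x = 82.8178 (printed 82.8178) ✓

r = 11, L = 94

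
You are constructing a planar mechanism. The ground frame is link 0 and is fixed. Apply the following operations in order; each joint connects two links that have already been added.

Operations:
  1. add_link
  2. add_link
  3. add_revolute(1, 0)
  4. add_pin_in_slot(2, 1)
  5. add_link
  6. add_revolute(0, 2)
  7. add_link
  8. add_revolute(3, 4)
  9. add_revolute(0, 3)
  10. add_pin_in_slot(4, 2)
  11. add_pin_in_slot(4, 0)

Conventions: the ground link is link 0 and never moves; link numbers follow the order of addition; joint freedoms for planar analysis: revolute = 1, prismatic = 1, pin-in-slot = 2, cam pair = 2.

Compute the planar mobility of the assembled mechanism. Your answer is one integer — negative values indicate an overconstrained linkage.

(L,J1,J2)=(1,0,0); link0 fixed
link1: (2,0,0)
link2: (3,0,0)
R 1-0 [J1]: (3,1,0)
PS 2-1 [J2]: (3,1,1)
link3: (4,1,1)
R 0-2 [J1]: (4,2,1)
link4: (5,2,1)
R 3-4 [J1]: (5,3,1)
R 0-3 [J1]: (5,4,1)
PS 4-2 [J2]: (5,4,2)
PS 4-0 [J2]: (5,4,3)
Grübler: 3·4 − 2·4 − 3 = 1

M = 1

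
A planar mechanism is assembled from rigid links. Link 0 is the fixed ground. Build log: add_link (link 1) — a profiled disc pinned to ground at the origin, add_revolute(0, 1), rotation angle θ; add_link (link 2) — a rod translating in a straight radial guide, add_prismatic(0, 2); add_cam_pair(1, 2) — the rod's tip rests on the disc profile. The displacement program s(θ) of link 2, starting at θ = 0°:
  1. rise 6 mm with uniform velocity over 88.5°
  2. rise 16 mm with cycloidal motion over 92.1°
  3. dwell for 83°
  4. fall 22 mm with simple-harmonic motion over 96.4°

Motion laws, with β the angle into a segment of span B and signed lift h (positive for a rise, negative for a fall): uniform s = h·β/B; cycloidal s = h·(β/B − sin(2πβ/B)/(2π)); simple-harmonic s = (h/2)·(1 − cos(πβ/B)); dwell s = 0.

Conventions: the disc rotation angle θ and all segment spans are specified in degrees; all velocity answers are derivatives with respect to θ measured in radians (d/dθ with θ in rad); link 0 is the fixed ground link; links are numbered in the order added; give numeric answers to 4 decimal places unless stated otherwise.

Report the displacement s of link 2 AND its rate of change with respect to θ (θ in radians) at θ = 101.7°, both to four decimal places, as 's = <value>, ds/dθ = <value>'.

seg 1 [0°–88.5°] uniform, h=6: full span → s += 6 → s = 6.0000
seg 2 [88.5°–180.6°] cycloidal, h=16: θ=101.7° here. β=13.2, B=92.1. 16·(0.1433 − sin(2π·0.1433)/(2π)) = 0.2976 → s = 6.2976
velocity in seg [88.5°–180.6°] (cycloidal), θ in radians: β = 13.2° = 0.2304 rad, B = 92.1° = 1.6074 rad; ds/dθ = (h/B)(1 − cos(2πβ/B)) = (16/1.6074)(1 − cos(2π·0.1433)) = 3.770436 mm/rad

s = 6.2976, ds/dθ = 3.7704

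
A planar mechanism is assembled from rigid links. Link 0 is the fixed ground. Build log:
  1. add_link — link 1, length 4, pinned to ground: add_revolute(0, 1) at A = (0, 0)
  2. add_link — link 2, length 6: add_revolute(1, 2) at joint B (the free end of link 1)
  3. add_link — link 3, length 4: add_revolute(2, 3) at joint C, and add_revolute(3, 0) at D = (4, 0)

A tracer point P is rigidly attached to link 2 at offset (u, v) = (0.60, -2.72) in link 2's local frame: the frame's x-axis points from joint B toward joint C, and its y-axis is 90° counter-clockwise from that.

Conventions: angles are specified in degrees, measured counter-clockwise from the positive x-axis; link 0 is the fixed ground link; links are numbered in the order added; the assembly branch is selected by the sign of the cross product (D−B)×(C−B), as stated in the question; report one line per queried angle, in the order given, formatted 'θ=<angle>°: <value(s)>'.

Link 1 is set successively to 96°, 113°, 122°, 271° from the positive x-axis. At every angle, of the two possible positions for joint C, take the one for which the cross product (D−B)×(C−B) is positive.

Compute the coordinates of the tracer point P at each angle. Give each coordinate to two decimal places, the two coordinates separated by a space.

A=(0,0), D=(4.00,0)
θ=96°: B = A + 4.00·(cos96°, sin96°) = (-0.4181, 3.9781)
θ=96°: |BD| = 5.9452
θ=96°: circle(B,6.00) ∩ circle(D,4.00): a=4.6546, h=3.7861
θ=96°:   candidates: C₊=(5.5743,3.6772) cross=22.509; C₋=(0.5076,-1.9501) cross=-22.509
θ=96°:   branch + wants cross > 0 → take C=(5.5743,3.6772) (cross=22.509)
θ=96°: ex = (C−B)/|BC| = (0.9987,-0.0502); ey = (0.0502,0.9987)
θ=96°: P = B + 0.60·ex + -2.72·ey = (0.0447,1.2314)
θ=113°: B = A + 4.00·(cos113°, sin113°) = (-1.5629, 3.6820)
θ=113°: |BD| = 6.6711
θ=113°: circle(B,6.00) ∩ circle(D,4.00): a=4.8345, h=3.5535
θ=113°:   candidates: C₊=(4.4298,3.9768) cross=23.705; C₋=(0.5072,-1.9495) cross=-23.705
θ=113°:   branch + wants cross > 0 → take C=(4.4298,3.9768) (cross=23.705)
θ=113°: ex = (C−B)/|BC| = (0.9988,0.0491); ey = (-0.0491,0.9988)
θ=113°: P = B + 0.60·ex + -2.72·ey = (-0.8300,0.9948)
θ=122°: B = A + 4.00·(cos122°, sin122°) = (-2.1197, 3.3922)
θ=122°: |BD| = 6.9970
θ=122°: circle(B,6.00) ∩ circle(D,4.00): a=4.9277, h=3.4232
θ=122°:   candidates: C₊=(3.8497,3.9972) cross=23.952; C₋=(0.5306,-1.9908) cross=-23.952
θ=122°:   branch + wants cross > 0 → take C=(3.8497,3.9972) (cross=23.952)
θ=122°: ex = (C−B)/|BC| = (0.9949,0.1008); ey = (-0.1008,0.9949)
θ=122°: P = B + 0.60·ex + -2.72·ey = (-1.2485,0.7466)
θ=271°: B = A + 4.00·(cos271°, sin271°) = (0.0698, -3.9994)
θ=271°: |BD| = 5.6073
θ=271°: circle(B,6.00) ∩ circle(D,4.00): a=4.5870, h=3.8677
θ=271°:   candidates: C₊=(0.5263,1.9832) cross=21.687; C₋=(6.0435,-3.4386) cross=-21.687
θ=271°:   branch + wants cross > 0 → take C=(0.5263,1.9832) (cross=21.687)
θ=271°: ex = (C−B)/|BC| = (0.0761,0.9971); ey = (-0.9971,0.0761)
θ=271°: P = B + 0.60·ex + -2.72·ey = (2.8276,-3.6081)

θ=96°: 0.04 1.23
θ=113°: -0.83 0.99
θ=122°: -1.25 0.75
θ=271°: 2.83 -3.61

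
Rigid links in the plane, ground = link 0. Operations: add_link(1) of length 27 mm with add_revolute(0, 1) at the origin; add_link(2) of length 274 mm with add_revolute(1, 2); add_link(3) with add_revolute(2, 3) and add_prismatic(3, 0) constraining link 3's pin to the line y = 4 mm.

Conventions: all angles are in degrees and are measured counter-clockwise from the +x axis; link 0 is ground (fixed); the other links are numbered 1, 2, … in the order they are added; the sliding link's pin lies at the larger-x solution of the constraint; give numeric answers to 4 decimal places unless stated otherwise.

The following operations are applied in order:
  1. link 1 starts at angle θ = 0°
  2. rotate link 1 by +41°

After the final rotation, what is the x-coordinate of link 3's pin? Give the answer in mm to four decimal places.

geometry: r = 27 mm, L = 274 mm, e = 4 mm; θ starts at 0°
rotate link 1 by +41°: θ ← 0° +41° = 41°
crank pin P = (r cos θ, r sin θ) = (20.377159, 17.713594)
h = r sin θ − e = 17.713594 − 4 = 13.713594
x = r cos θ + √(L² − h²) = 20.377159 + 273.656605 = 294.033763

294.0338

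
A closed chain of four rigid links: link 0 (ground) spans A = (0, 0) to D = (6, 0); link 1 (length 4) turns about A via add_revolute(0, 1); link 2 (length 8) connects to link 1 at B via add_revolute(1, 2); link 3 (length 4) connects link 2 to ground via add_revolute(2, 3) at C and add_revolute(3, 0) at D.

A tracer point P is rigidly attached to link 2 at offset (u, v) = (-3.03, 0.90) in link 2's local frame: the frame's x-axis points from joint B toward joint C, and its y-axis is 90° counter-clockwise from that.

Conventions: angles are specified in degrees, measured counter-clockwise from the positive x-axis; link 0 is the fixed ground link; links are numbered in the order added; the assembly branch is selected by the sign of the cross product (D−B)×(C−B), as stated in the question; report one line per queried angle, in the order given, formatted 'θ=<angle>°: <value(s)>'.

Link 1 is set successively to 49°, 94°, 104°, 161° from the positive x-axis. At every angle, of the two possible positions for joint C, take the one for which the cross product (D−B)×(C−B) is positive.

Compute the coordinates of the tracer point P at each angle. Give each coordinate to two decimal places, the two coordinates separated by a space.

A=(0,0), D=(6.00,0)
θ=49°: B = A + 4.00·(cos49°, sin49°) = (2.6242, 3.0188)
θ=49°: |BD| = 4.5287
θ=49°: circle(B,8.00) ∩ circle(D,4.00): a=7.5639, h=2.6053
θ=49°:   candidates: C₊=(9.9992,-0.0812) cross=11.799; C₋=(6.5258,-3.9653) cross=-11.799
θ=49°:   branch + wants cross > 0 → take C=(9.9992,-0.0812) (cross=11.799)
θ=49°: ex = (C−B)/|BC| = (0.9219,-0.3875); ey = (0.3875,0.9219)
θ=49°: P = B + -3.03·ex + 0.90·ey = (0.1797,5.0227)
θ=94°: B = A + 4.00·(cos94°, sin94°) = (-0.2790, 3.9903)
θ=94°: |BD| = 7.4396
θ=94°: circle(B,8.00) ∩ circle(D,4.00): a=6.9458, h=3.9694
θ=94°:   candidates: C₊=(7.7122,3.6150) cross=29.531; C₋=(3.4542,-3.0853) cross=-29.531
θ=94°:   branch + wants cross > 0 → take C=(7.7122,3.6150) (cross=29.531)
θ=94°: ex = (C−B)/|BC| = (0.9989,-0.0469); ey = (0.0469,0.9989)
θ=94°: P = B + -3.03·ex + 0.90·ey = (-3.2635,5.0314)
θ=104°: B = A + 4.00·(cos104°, sin104°) = (-0.9677, 3.8812)
θ=104°: |BD| = 7.9757
θ=104°: circle(B,8.00) ∩ circle(D,4.00): a=6.9970, h=3.8784
θ=104°:   candidates: C₊=(7.0323,3.8645) cross=30.933; C₋=(3.2576,-2.9119) cross=-30.933
θ=104°:   branch + wants cross > 0 → take C=(7.0323,3.8645) (cross=30.933)
θ=104°: ex = (C−B)/|BC| = (1.0000,-0.0021); ey = (0.0021,1.0000)
θ=104°: P = B + -3.03·ex + 0.90·ey = (-3.9958,4.7875)
θ=161°: B = A + 4.00·(cos161°, sin161°) = (-3.7821, 1.3023)
θ=161°: |BD| = 9.8684
θ=161°: circle(B,8.00) ∩ circle(D,4.00): a=7.3662, h=3.1208
θ=161°:   candidates: C₊=(3.9315,3.4237) cross=30.797; C₋=(3.1079,-2.7633) cross=-30.797
θ=161°:   branch + wants cross > 0 → take C=(3.9315,3.4237) (cross=30.797)
θ=161°: ex = (C−B)/|BC| = (0.9642,0.2652); ey = (-0.2652,0.9642)
θ=161°: P = B + -3.03·ex + 0.90·ey = (-6.9423,1.3666)

θ=49°: 0.18 5.02
θ=94°: -3.26 5.03
θ=104°: -4.00 4.79
θ=161°: -6.94 1.37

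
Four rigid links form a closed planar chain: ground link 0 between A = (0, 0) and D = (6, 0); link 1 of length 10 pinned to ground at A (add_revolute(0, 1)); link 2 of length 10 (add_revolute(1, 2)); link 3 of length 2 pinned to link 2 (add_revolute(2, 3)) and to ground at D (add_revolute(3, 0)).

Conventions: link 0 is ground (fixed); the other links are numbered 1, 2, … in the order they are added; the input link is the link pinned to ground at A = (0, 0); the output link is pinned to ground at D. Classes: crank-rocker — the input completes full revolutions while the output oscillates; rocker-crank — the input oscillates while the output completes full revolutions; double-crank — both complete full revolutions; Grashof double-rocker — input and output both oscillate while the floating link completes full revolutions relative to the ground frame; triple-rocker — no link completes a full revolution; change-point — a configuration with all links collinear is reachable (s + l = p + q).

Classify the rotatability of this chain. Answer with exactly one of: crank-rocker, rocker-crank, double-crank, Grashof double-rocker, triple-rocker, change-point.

lengths: ground=6, input=10, coupler=10, output=2
sorted: s=2 (shortest), l=10 (longest), p+q=16
s + l = 12 vs p + q = 16
s + l < p + q (Grashof) with shortest = output link → rocker-crank

rocker-crank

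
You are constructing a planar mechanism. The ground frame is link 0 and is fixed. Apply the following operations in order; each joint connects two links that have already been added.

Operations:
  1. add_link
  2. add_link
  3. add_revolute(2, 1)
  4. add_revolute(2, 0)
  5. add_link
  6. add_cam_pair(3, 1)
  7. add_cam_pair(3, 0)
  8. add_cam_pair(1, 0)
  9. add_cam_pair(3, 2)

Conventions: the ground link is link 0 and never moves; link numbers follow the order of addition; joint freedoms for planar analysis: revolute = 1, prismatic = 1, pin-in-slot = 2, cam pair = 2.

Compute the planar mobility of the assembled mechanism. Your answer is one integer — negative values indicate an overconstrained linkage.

ground; <1,0,0>
#1 <2,0,0>
#2 <3,0,0>
R:2↔1 J1 <3,1,0>
R:2↔0 J1 <3,2,0>
#3 <4,2,0>
C:3↔1 J2 <4,2,1>
C:3↔0 J2 <4,2,2>
C:1↔0 J2 <4,2,3>
C:3↔2 J2 <4,2,4>
3×3 − 2×2 − 1×4 = 1

M = 1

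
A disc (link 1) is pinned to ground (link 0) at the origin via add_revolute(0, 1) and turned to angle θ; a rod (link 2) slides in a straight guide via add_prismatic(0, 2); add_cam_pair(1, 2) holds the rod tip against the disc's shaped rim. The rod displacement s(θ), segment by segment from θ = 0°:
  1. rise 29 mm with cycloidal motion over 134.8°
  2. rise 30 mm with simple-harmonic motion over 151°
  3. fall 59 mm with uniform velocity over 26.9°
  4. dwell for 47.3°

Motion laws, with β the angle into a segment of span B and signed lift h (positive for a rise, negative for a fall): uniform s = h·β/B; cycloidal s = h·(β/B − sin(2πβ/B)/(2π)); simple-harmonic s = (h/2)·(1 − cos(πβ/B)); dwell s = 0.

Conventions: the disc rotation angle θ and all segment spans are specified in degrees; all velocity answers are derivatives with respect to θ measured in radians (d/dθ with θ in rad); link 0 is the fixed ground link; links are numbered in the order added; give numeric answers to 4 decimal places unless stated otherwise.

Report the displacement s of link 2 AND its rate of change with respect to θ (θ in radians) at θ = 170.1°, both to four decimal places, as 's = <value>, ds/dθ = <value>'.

segment 1 (0° to 134.8°, cycloidal, h = 29) is passed completely: s = 0.0000 + (29) = 29.0000
θ = 170.1° falls in segment 2 (134.8° to 285.8°, simple-harmonic, h = 30): β = 170.1 − 134.8 = 35.3°, B = 151°; Δs = 30/2·(1 − cos(π·0.2338)) = 3.8668; s = 29.0000 + 3.8668 = 32.8668
velocity in seg [134.8°–285.8°] (simple-harmonic), θ in radians: β = 35.3° = 0.6161 rad, B = 151° = 2.6354 rad; ds/dθ = (πh/(2B)) sin(πβ/B) = (π·30/(2·2.6354)) sin(π·0.2338) = 11.983006 mm/rad

s = 32.8668, ds/dθ = 11.9830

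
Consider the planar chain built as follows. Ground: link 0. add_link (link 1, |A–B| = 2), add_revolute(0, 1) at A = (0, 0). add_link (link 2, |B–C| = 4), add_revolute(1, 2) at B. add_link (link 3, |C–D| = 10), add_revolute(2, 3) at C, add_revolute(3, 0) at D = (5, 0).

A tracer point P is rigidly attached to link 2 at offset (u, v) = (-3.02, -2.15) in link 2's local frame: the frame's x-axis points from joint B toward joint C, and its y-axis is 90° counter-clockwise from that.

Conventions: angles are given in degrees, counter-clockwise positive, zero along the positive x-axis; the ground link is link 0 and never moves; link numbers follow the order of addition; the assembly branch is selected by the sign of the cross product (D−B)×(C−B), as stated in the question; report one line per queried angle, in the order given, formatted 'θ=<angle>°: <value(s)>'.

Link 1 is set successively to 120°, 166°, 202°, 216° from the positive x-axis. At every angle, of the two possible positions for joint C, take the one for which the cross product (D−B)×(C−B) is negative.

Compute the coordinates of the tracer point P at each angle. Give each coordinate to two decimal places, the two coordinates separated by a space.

A=(0,0), D=(5.00,0)
θ=120°: B = A + 2.00·(cos120°, sin120°) = (-1.0000, 1.7321)
θ=120°: |BD| = 6.2450
θ=120°: circle(B,4.00) ∩ circle(D,10.00): a=-3.6029, h=1.7376
θ=120°:   candidates: C₊=(-3.9796,4.4007) cross=10.851; C₋=(-4.9435,1.0619) cross=-10.851
θ=120°:   branch - wants cross < 0 → take C=(-4.9435,1.0619) (cross=-10.851)
θ=120°: ex = (C−B)/|BC| = (-0.9859,-0.1675); ey = (0.1675,-0.9859)
θ=120°: P = B + -3.02·ex + -2.15·ey = (1.6171,4.3576)
θ=166°: B = A + 2.00·(cos166°, sin166°) = (-1.9406, 0.4838)
θ=166°: |BD| = 6.9574
θ=166°: circle(B,4.00) ∩ circle(D,10.00): a=-2.5580, h=3.0752
θ=166°:   candidates: C₊=(-4.2785,3.7295) cross=21.395; C₋=(-4.7062,-2.4060) cross=-21.395
θ=166°:   branch - wants cross < 0 → take C=(-4.7062,-2.4060) (cross=-21.395)
θ=166°: ex = (C−B)/|BC| = (-0.6914,-0.7225); ey = (0.7225,-0.6914)
θ=166°: P = B + -3.02·ex + -2.15·ey = (-1.4058,4.1522)
θ=202°: B = A + 2.00·(cos202°, sin202°) = (-1.8544, -0.7492)
θ=202°: |BD| = 6.8952
θ=202°: circle(B,4.00) ∩ circle(D,10.00): a=-2.6436, h=3.0019
θ=202°:   candidates: C₊=(-4.8085,1.9477) cross=20.699; C₋=(-4.1561,-4.0206) cross=-20.699
θ=202°:   branch - wants cross < 0 → take C=(-4.1561,-4.0206) (cross=-20.699)
θ=202°: ex = (C−B)/|BC| = (-0.5754,-0.8178); ey = (0.8178,-0.5754)
θ=202°: P = B + -3.02·ex + -2.15·ey = (-1.8749,2.9579)
θ=216°: B = A + 2.00·(cos216°, sin216°) = (-1.6180, -1.1756)
θ=216°: |BD| = 6.7216
θ=216°: circle(B,4.00) ∩ circle(D,10.00): a=-2.8877, h=2.7679
θ=216°:   candidates: C₊=(-4.9453,1.0447) cross=18.605; C₋=(-3.9771,-4.4059) cross=-18.605
θ=216°:   branch - wants cross < 0 → take C=(-3.9771,-4.4059) (cross=-18.605)
θ=216°: ex = (C−B)/|BC| = (-0.5898,-0.8076); ey = (0.8076,-0.5898)
θ=216°: P = B + -3.02·ex + -2.15·ey = (-1.5732,2.5313)

θ=120°: 1.62 4.36
θ=166°: -1.41 4.15
θ=202°: -1.87 2.96
θ=216°: -1.57 2.53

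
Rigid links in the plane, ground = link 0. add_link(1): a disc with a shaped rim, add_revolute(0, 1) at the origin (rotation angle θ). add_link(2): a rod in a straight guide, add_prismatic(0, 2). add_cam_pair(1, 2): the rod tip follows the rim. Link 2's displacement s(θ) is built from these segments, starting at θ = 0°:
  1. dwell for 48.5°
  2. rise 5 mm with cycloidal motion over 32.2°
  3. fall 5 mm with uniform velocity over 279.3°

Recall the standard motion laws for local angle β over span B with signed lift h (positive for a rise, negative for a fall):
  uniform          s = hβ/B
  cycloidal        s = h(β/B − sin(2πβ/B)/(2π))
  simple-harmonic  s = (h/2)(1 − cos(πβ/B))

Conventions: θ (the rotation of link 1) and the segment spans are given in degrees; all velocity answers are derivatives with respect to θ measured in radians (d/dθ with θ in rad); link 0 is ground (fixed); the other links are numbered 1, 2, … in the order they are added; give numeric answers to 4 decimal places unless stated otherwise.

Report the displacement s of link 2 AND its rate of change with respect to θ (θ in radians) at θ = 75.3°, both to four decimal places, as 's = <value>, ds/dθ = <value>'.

segment 1 (0° to 48.5°, dwell): s unchanged at 0.0000
θ = 75.3° falls in segment 2 (48.5° to 80.7°, cycloidal, h = 5): β = 75.3 − 48.5 = 26.8°, B = 32.2°; Δs = 5·(0.8323 − sin(2π·0.8323)/(2π)) = 4.8532; s = 0.0000 + 4.8532 = 4.8532
velocity in seg [48.5°–80.7°] (cycloidal), θ in radians: β = 26.8° = 0.4677 rad, B = 32.2° = 0.5620 rad; ds/dθ = (h/B)(1 − cos(2πβ/B)) = (5/0.5620)(1 − cos(2π·0.8323)) = 4.498639 mm/rad

s = 4.8532, ds/dθ = 4.4986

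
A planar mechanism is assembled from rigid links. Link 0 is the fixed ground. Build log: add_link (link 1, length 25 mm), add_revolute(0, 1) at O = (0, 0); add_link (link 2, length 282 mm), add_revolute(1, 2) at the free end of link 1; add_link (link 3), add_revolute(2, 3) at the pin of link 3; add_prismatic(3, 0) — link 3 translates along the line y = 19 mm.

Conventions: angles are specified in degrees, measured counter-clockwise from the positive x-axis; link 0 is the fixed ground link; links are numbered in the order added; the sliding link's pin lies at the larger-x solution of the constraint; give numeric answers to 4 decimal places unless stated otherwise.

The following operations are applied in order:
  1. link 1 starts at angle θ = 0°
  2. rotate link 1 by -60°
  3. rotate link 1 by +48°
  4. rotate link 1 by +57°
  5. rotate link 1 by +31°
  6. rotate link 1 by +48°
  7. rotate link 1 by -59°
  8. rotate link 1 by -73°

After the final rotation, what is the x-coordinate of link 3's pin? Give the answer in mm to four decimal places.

geometry: r = 25 mm, L = 282 mm, e = 19 mm; θ starts at 0°
rotate link 1 by -60°: θ ← 0° -60° = -60°
rotate link 1 by +48°: θ ← -60° +48° = -12°
rotate link 1 by +57°: θ ← -12° +57° = 45°
rotate link 1 by +31°: θ ← 45° +31° = 76°
rotate link 1 by +48°: θ ← 76° +48° = 124°
rotate link 1 by -59°: θ ← 124° -59° = 65°
rotate link 1 by -73°: θ ← 65° -73° = -8°
crank pin P = (r cos θ, r sin θ) = (24.756702, -3.479328)
h = r sin θ − e = -3.479328 − 19 = -22.479328
x = r cos θ + √(L² − h²) = 24.756702 + 281.102614 = 305.859316

305.8593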